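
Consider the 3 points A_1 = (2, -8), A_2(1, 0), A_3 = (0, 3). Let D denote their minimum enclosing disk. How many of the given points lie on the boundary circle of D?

2

Side lengths²: A_1A_2² = 65, A_1A_3² = 125, A_2A_3² = 10.
Since A_1A_3² = 125 ≥ 65 + 10 = 75, the angle opposite A_1A_3 is not acute, so the smallest enclosing circle has A_1A_3 as diameter.
Centre = midpoint of A_1A_3 = (1, -2.5), r² = 125/4 = 31.25.
The points at distance exactly r from the centre are A_1, A_3 — 2 points.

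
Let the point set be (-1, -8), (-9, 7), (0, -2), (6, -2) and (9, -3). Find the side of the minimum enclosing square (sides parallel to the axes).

The bounding box has width 18 and height 15.
An axis-aligned square enclosing the set must have side ≥ max(width, height).
So the minimum side is max(18, 15) = 18.

18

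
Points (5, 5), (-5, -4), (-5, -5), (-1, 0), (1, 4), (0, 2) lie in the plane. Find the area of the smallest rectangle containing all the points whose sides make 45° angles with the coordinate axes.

In coordinates u = x + y, v = x − y the rectangle is axis-aligned; the map (x,y)→(u,v) scales areas by 2.
u-values: 10, -9, -10, -1, 5, 2; range = 10 − (-10) = 20.
v-values: 0, -1, 0, -1, -3, -2; range = 0 − (-3) = 3.
Area = (20 × 3) / 2 = 30.

30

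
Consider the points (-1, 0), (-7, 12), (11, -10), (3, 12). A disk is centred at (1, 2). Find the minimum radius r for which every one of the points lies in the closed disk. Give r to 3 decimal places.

The required radius is the distance from (1, 2) to the farthest point.
Squared distances: 8, 164, 244, 104.
Maximum is 244, attained at (11, -10).
r = √244 ≈ 15.620.

15.620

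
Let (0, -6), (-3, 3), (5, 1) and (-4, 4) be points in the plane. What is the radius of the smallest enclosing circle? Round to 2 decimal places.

A smallest enclosing disk is always determined by at most three of the input points on its boundary.
The minimum enclosing circle is determined by three boundary points: (0, -6), (5, 1), (-4, 4).
Their circumcentre is (-6/13, -5/13) with r² = 5365/169.
The farthest remaining point (-3, 3) is at distance² 3025/169 ≤ 5365/169.
r = √(5365/169) ≈ 5.63.

5.63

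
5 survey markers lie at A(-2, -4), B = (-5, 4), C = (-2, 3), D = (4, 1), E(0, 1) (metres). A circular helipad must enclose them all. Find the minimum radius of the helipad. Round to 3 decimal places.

The minimum enclosing circle is determined by three boundary points: A, B, D.
Their circumcentre is (-43/42, 13/14) with r² = 22265/882.
The farthest remaining point C is at distance² 4625/882 ≤ 22265/882.
r = √(22265/882) ≈ 5.024.

5.024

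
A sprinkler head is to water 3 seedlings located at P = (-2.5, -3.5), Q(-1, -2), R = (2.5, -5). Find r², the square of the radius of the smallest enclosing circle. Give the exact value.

6.8125

Side lengths²: PQ² = 4.5, PR² = 27.25, QR² = 21.25.
Since PR² = 27.25 ≥ 21.25 + 4.5 = 25.75, the angle opposite PR is not acute, so the smallest enclosing circle has PR as diameter.
Centre = midpoint of PR = (0, -4.25), r² = 27.25/4 = 6.8125.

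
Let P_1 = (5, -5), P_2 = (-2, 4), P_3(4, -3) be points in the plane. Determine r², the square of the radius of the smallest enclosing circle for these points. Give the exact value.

Side lengths²: P_1P_2² = 130, P_1P_3² = 5, P_2P_3² = 85.
Since P_1P_2² = 130 ≥ 85 + 5 = 90, the angle opposite P_1P_2 is not acute, so the smallest enclosing circle has P_1P_2 as diameter.
Centre = midpoint of P_1P_2 = (1.5, -0.5), r² = 130/4 = 32.5.

32.5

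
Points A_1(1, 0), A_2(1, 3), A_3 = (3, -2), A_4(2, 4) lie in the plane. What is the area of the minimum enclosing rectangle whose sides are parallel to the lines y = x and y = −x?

In coordinates u = x + y, v = x − y the rectangle is axis-aligned; the map (x,y)→(u,v) scales areas by 2.
u-values: 1, 4, 1, 6; range = 6 − 1 = 5.
v-values: 1, -2, 5, -2; range = 5 − (-2) = 7.
Area = (5 × 7) / 2 = 17.5.

17.5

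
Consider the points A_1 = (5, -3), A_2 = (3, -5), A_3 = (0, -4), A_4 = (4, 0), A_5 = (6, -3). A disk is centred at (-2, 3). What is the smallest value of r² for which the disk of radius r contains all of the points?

The required radius is the distance from (-2, 3) to the farthest point.
Squared distances: 85, 89, 53, 45, 100.
Maximum is 100, attained at A_5.

100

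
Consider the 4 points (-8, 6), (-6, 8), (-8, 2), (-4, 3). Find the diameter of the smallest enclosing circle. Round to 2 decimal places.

The minimum enclosing circle is determined by three boundary points: (-6, 8), (-8, 2), (-4, 3).
Their circumcentre is (-145/22, 107/22) with r² = 2465/242.
The farthest remaining point (-8, 6) is at distance² 793/242 ≤ 2465/242.
Diameter = 2r = 2√(2465/242) ≈ 6.38.

6.38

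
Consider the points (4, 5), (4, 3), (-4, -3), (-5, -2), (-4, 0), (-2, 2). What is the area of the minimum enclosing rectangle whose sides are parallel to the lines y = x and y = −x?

In coordinates u = x + y, v = x − y the rectangle is axis-aligned; the map (x,y)→(u,v) scales areas by 2.
u-values: 9, 7, -7, -7, -4, 0; range = 9 − (-7) = 16.
v-values: -1, 1, -1, -3, -4, -4; range = 1 − (-4) = 5.
Area = (16 × 5) / 2 = 40.

40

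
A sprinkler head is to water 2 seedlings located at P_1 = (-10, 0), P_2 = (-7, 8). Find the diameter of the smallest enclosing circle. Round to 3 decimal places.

8.544

The smallest circle enclosing two points has them as diameter endpoints.
Centre = midpoint = (-8.5, 4); r² = |P_1P_2|²/4 = 73/4 = 18.25.
Diameter = 2r = 2√(18.25) ≈ 8.544.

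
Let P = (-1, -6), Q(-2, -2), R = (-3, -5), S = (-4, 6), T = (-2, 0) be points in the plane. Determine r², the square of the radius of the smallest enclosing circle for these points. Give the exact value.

38.25

The minimum enclosing circle of a finite set is fixed by two of the points (as a diameter) or three (as a circumcircle).
The farthest pair is P–S with squared distance 153. The circle on this segment as diameter has centre (-2.5, 0) and r² = 153/4 = 38.25.
Check Q: distance² to centre = 4.25 ≤ 38.25, so it lies inside.
All remaining points lie in this disk, and no smaller disk contains both endpoints, so this is the minimum enclosing circle.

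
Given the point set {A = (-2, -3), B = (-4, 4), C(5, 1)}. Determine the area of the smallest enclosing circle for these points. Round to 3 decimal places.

74.950

Side lengths²: AB² = 53, AC² = 65, BC² = 90.
Since BC² = 90 < 65 + 53 = 118, the triangle is acute, so the smallest enclosing circle is the circumcircle.
Circumcentre = (5/38, 53/38), r² = 17225/722.
Area = π·r² = π·17225/722 ≈ 74.950.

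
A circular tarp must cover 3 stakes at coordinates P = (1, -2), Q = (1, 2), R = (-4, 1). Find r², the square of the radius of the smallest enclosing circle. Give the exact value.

Side lengths²: PQ² = 16, PR² = 34, QR² = 26.
Since PR² = 34 < 26 + 16 = 42, the triangle is acute, so the smallest enclosing circle is the circumcircle.
Circumcentre = (-1.2, 0), r² = 8.84.

8.84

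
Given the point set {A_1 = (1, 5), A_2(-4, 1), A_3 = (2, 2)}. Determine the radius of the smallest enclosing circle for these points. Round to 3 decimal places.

3.241

Side lengths²: A_1A_2² = 41, A_1A_3² = 10, A_2A_3² = 37.
Since A_1A_2² = 41 < 37 + 10 = 47, the triangle is acute, so the smallest enclosing circle is the circumcircle.
Circumcentre = (-45/38, 99/38), r² = 7585/722.
r = √(7585/722) ≈ 3.241.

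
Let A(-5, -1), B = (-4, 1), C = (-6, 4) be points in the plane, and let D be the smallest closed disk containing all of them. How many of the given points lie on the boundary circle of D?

Side lengths²: AB² = 5, AC² = 26, BC² = 13.
Since AC² = 26 ≥ 13 + 5 = 18, the angle opposite AC is not acute, so the smallest enclosing circle has AC as diameter.
Centre = midpoint of AC = (-5.5, 1.5), r² = 26/4 = 6.5.
The points at distance exactly r from the centre are A, C — 2 points.

2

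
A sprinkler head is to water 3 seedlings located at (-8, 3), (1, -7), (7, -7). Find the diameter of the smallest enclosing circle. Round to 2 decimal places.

Call the three points A, B, C in the order given.
Side lengths²: AB² = 181, AC² = 325, BC² = 36.
Since AC² = 325 ≥ 181 + 36 = 217, the angle opposite AC is not acute, so the smallest enclosing circle has AC as diameter.
Centre = midpoint of AC = (-0.5, -2), r² = 325/4 = 81.25.
Diameter = 2r = 2√(81.25) ≈ 18.03.

18.03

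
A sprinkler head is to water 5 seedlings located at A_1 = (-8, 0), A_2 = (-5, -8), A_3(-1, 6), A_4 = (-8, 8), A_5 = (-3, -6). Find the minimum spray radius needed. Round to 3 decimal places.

A smallest enclosing disk is always determined by at most three of the input points on its boundary.
The farthest pair is A_2–A_4 with squared distance 265. The circle on this segment as diameter has centre (-6.5, 0) and r² = 265/4 = 66.25.
Check A_1: distance² to centre = 2.25 ≤ 66.25, so it lies inside.
All remaining points lie in this disk, and no smaller disk contains both endpoints, so this is the minimum enclosing circle.
r = √(66.25) ≈ 8.139.

8.139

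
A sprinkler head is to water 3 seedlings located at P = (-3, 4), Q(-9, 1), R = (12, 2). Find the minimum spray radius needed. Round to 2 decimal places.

10.51

Side lengths²: PQ² = 45, PR² = 229, QR² = 442.
Since QR² = 442 ≥ 229 + 45 = 274, the angle opposite QR is not acute, so the smallest enclosing circle has QR as diameter.
Centre = midpoint of QR = (1.5, 1.5), r² = 442/4 = 110.5.
r = √(110.5) ≈ 10.51.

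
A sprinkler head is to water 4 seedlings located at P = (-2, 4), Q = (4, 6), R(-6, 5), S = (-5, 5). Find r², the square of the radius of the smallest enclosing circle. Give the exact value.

A smallest enclosing disk is always determined by at most three of the input points on its boundary.
The farthest pair is Q–R with squared distance 101. The circle on this segment as diameter has centre (-1, 5.5) and r² = 101/4 = 25.25.
Check P: distance² to centre = 3.25 ≤ 25.25, so it lies inside.
All remaining points lie in this disk, and no smaller disk contains both endpoints, so this is the minimum enclosing circle.

25.25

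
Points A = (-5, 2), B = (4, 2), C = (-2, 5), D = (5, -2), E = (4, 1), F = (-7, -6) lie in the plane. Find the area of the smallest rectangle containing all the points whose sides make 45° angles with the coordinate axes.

In coordinates u = x + y, v = x − y the rectangle is axis-aligned; the map (x,y)→(u,v) scales areas by 2.
u-values: -3, 6, 3, 3, 5, -13; range = 6 − (-13) = 19.
v-values: -7, 2, -7, 7, 3, -1; range = 7 − (-7) = 14.
Area = (19 × 14) / 2 = 133.

133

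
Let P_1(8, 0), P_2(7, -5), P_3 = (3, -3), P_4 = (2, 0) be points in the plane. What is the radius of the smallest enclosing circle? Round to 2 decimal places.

The minimum enclosing circle is determined by three boundary points: P_1, P_2, P_4.
Their circumcentre is (5, -2) with r² = 13.
The farthest remaining point P_3 is at distance² 5 ≤ 13.
r = √13 ≈ 3.61.

3.61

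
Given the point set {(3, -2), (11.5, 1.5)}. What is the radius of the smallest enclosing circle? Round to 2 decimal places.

4.60

The smallest circle enclosing two points has them as diameter endpoints.
Centre = midpoint = (7.25, -0.25); r² = |(3, -2)−(11.5, 1.5)|²/4 = 84.5/4 = 21.125.
r = √(21.125) ≈ 4.60.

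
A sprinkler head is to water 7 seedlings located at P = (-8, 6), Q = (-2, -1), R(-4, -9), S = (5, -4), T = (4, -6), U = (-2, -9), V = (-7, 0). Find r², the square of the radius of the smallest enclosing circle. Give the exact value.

17593/242

The minimum enclosing circle of a finite set is fixed by two of the points (as a diameter) or three (as a circumcircle).
The minimum enclosing circle is determined by three boundary points: P, R, T.
Their circumcentre is (-57/22, -13/22) with r² = 17593/242.
The farthest remaining point U is at distance² 17197/242 ≤ 17593/242.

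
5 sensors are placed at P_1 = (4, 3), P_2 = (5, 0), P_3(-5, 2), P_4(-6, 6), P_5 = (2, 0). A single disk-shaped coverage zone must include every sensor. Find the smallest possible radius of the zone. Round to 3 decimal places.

6.265

The farthest pair is P_2–P_4 with squared distance 157. The circle on this segment as diameter has centre (-0.5, 3) and r² = 157/4 = 39.25.
Check P_1: distance² to centre = 20.25 ≤ 39.25, so it lies inside.
All remaining points lie in this disk, and no smaller disk contains both endpoints, so this is the minimum enclosing circle.
r = √(39.25) ≈ 6.265.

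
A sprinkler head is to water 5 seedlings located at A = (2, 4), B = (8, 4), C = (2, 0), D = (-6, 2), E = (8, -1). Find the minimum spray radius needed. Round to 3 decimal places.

The minimum enclosing circle is determined by three boundary points: B, D, E.
Their circumcentre is (17/14, 1.5) with r² = 5125/98.
The farthest remaining point A is at distance² 673/98 ≤ 5125/98.
r = √(5125/98) ≈ 7.232.

7.232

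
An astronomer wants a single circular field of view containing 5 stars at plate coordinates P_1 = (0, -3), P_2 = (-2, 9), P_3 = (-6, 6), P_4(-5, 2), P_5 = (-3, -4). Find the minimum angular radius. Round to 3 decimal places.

6.519

A smallest enclosing disk is always determined by at most three of the input points on its boundary.
The farthest pair is P_2–P_5 with squared distance 170. The circle on this segment as diameter has centre (-2.5, 2.5) and r² = 170/4 = 42.5.
Check P_1: distance² to centre = 36.5 ≤ 42.5, so it lies inside.
All remaining points lie in this disk, and no smaller disk contains both endpoints, so this is the minimum enclosing circle.
r = √(42.5) ≈ 6.519.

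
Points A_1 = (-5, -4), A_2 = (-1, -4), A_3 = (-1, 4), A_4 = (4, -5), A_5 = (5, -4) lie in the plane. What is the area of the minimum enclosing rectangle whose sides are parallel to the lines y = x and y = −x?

84

In coordinates u = x + y, v = x − y the rectangle is axis-aligned; the map (x,y)→(u,v) scales areas by 2.
u-values: -9, -5, 3, -1, 1; range = 3 − (-9) = 12.
v-values: -1, 3, -5, 9, 9; range = 9 − (-5) = 14.
Area = (12 × 14) / 2 = 84.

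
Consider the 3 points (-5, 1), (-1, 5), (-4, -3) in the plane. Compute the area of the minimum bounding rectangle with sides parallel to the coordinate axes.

32

x ranges over [-5, -1], width 4.
y ranges over [-3, 5], height 8.
Area = 4 × 8 = 32.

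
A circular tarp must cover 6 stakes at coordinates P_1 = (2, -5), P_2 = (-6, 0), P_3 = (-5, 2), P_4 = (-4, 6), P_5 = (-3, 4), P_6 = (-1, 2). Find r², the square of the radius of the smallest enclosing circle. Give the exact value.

39.25

The farthest pair is P_1–P_4 with squared distance 157. The circle on this segment as diameter has centre (-1, 0.5) and r² = 157/4 = 39.25.
Check P_2: distance² to centre = 25.25 ≤ 39.25, so it lies inside.
All remaining points lie in this disk, and no smaller disk contains both endpoints, so this is the minimum enclosing circle.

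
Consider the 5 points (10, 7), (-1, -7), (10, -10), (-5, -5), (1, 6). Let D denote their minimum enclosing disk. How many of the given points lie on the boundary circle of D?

The minimum enclosing circle of a finite set is fixed by two of the points (as a diameter) or three (as a circumcircle).
The minimum enclosing circle is determined by three boundary points: (10, 7), (10, -10), (-5, -5).
Their circumcentre is (4.5, -1.5) with r² = 102.5.
The farthest remaining point (1, 6) is at distance² 68.5 ≤ 102.5.
The points at distance exactly r from the centre are (10, 7), (10, -10), (-5, -5) — 3 points.

3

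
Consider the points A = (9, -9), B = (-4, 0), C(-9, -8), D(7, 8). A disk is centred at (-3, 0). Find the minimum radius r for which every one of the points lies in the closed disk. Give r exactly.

15

The required radius is the distance from (-3, 0) to the farthest point.
Squared distances: 225, 1, 100, 164.
Maximum is 225, attained at A.
r = √225 = 15.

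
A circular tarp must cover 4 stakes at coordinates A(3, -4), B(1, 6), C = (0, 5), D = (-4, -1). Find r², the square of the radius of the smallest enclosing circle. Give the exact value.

27.244140625

The minimum enclosing circle of a finite set is fixed by two of the points (as a diameter) or three (as a circumcircle).
The minimum enclosing circle is determined by three boundary points: A, B, D.
Their circumcentre is (0.90625, 0.78125) with r² = 27.244140625.
The farthest remaining point C is at distance² 18.619140625 ≤ 27.244140625.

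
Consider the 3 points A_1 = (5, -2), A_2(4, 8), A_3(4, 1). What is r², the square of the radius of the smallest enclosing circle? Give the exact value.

25.25

Side lengths²: A_1A_2² = 101, A_1A_3² = 10, A_2A_3² = 49.
Since A_1A_2² = 101 ≥ 49 + 10 = 59, the angle opposite A_1A_2 is not acute, so the smallest enclosing circle has A_1A_2 as diameter.
Centre = midpoint of A_1A_2 = (4.5, 3), r² = 101/4 = 25.25.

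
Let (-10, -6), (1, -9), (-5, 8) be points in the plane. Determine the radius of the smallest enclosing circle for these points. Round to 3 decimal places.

Call the three points A, B, C in the order given.
Side lengths²: AB² = 130, AC² = 221, BC² = 325.
Since BC² = 325 < 221 + 130 = 351, the triangle is acute, so the smallest enclosing circle is the circumcircle.
Circumcentre = (-69/26, -19/26), r² = 2125/26.
r = √(2125/26) ≈ 9.041.

9.041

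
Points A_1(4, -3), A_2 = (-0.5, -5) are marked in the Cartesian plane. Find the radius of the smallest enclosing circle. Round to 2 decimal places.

2.46

The smallest circle enclosing two points has them as diameter endpoints.
Centre = midpoint = (1.75, -4); r² = |A_1A_2|²/4 = 24.25/4 = 6.0625.
r = √(6.0625) ≈ 2.46.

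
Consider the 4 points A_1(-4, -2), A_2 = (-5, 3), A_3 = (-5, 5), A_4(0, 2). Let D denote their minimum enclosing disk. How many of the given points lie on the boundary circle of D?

3

The minimum enclosing circle of a finite set is fixed by two of the points (as a diameter) or three (as a circumcircle).
The minimum enclosing circle is determined by three boundary points: A_1, A_3, A_4.
Their circumcentre is (-3.625, 1.625) with r² = 13.28125.
The farthest remaining point A_2 is at distance² 3.78125 ≤ 13.28125.
The points at distance exactly r from the centre are A_1, A_3, A_4 — 3 points.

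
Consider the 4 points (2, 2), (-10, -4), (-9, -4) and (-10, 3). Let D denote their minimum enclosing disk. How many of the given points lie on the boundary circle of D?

A smallest enclosing disk is always determined by at most three of the input points on its boundary.
The minimum enclosing circle is determined by three boundary points: (2, 2), (-10, -4), (-10, 3).
Their circumcentre is (-4.25, -0.5) with r² = 45.3125.
The farthest remaining point (-9, -4) is at distance² 34.8125 ≤ 45.3125.
The points at distance exactly r from the centre are (2, 2), (-10, -4), (-10, 3) — 3 points.

3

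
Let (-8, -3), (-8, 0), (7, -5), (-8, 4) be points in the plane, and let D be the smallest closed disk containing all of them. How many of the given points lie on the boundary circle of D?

A smallest enclosing disk is always determined by at most three of the input points on its boundary.
The farthest pair is (7, -5)–(-8, 4) with squared distance 306. The circle on this segment as diameter has centre (-0.5, -0.5) and r² = 306/4 = 76.5.
Check (-8, -3): distance² to centre = 62.5 ≤ 76.5, so it lies inside.
All remaining points lie in this disk, and no smaller disk contains both endpoints, so this is the minimum enclosing circle.
The points at distance exactly r from the centre are (7, -5), (-8, 4) — 2 points.

2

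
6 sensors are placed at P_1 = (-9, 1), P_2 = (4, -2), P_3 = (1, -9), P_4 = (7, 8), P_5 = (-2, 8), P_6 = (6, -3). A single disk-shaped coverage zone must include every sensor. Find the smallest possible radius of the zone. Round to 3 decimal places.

9.679

The minimum enclosing circle is determined by three boundary points: P_1, P_3, P_4.
Their circumcentre is (31/46, 31/46) with r² = 99125/1058.
The farthest remaining point P_5 is at distance² 64349/1058 ≤ 99125/1058.
r = √(99125/1058) ≈ 9.679.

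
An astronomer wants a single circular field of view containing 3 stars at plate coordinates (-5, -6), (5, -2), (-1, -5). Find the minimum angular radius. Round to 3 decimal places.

Call the three points A, B, C in the order given.
Side lengths²: AB² = 116, AC² = 17, BC² = 45.
Since AB² = 116 ≥ 45 + 17 = 62, the angle opposite AB is not acute, so the smallest enclosing circle has AB as diameter.
Centre = midpoint of AB = (0, -4), r² = 116/4 = 29.
r = √29 ≈ 5.385.

5.385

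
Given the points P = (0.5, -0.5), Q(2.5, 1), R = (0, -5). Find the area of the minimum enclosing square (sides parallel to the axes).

The bounding box has width 2.5 and height 6.
An axis-aligned square enclosing the set must have side ≥ max(width, height).
So the minimum side is max(2.5, 6) = 6.
Area = 6² = 36.

36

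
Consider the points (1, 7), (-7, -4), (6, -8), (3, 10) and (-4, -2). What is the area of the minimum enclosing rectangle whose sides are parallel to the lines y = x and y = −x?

In coordinates u = x + y, v = x − y the rectangle is axis-aligned; the map (x,y)→(u,v) scales areas by 2.
u-values: 8, -11, -2, 13, -6; range = 13 − (-11) = 24.
v-values: -6, -3, 14, -7, -2; range = 14 − (-7) = 21.
Area = (24 × 21) / 2 = 252.

252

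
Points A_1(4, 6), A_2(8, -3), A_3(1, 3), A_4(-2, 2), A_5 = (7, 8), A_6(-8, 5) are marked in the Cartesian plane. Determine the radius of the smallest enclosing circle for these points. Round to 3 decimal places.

8.995

The minimum enclosing circle of a finite set is fixed by two of the points (as a diameter) or three (as a circumcircle).
The minimum enclosing circle is determined by three boundary points: A_2, A_5, A_6.
Their circumcentre is (3/7, 13/7) with r² = 3965/49.
The farthest remaining point A_1 is at distance² 1466/49 ≤ 3965/49.
r = √(3965/49) ≈ 8.995.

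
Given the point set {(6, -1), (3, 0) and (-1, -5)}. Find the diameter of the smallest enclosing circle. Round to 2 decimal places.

Call the three points A, B, C in the order given.
Side lengths²: AB² = 10, AC² = 65, BC² = 41.
Since AC² = 65 ≥ 41 + 10 = 51, the angle opposite AC is not acute, so the smallest enclosing circle has AC as diameter.
Centre = midpoint of AC = (2.5, -3), r² = 65/4 = 16.25.
Diameter = 2r = 2√(16.25) ≈ 8.06.

8.06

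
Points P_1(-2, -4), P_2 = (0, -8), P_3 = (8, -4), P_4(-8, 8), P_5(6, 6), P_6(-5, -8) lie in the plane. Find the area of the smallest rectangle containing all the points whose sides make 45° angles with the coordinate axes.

In coordinates u = x + y, v = x − y the rectangle is axis-aligned; the map (x,y)→(u,v) scales areas by 2.
u-values: -6, -8, 4, 0, 12, -13; range = 12 − (-13) = 25.
v-values: 2, 8, 12, -16, 0, 3; range = 12 − (-16) = 28.
Area = (25 × 28) / 2 = 350.

350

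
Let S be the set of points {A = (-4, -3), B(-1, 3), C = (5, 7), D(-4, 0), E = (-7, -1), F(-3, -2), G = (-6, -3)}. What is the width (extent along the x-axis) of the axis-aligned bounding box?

max x = 5, min x = -7, so width = 12.

12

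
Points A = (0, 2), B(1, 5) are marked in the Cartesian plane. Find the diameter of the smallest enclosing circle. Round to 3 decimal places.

The smallest circle enclosing two points has them as diameter endpoints.
Centre = midpoint = (0.5, 3.5); r² = |AB|²/4 = 10/4 = 2.5.
Diameter = 2r = 2√(2.5) ≈ 3.162.

3.162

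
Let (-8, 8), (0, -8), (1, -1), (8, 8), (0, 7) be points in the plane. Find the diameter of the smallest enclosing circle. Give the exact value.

20

A smallest enclosing disk is always determined by at most three of the input points on its boundary.
The minimum enclosing circle is determined by three boundary points: (-8, 8), (0, -8), (8, 8).
Their circumcentre is (0, 2) with r² = 100.
The farthest remaining point (0, 7) is at distance² 25 ≤ 100.
Diameter = 2r = 2√100 = 20.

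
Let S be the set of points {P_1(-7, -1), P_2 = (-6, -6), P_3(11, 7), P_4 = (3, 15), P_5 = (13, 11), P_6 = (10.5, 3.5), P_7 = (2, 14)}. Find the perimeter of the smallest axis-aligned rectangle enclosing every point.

Width = max x − min x = 13 − (-7) = 20.
Height = max y − min y = 15 − (-6) = 21.
Perimeter = 2(20 + 21) = 82.

82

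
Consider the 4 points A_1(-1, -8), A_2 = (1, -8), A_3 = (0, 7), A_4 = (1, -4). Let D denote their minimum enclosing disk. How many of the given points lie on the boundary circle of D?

The minimum enclosing circle of a finite set is fixed by two of the points (as a diameter) or three (as a circumcircle).
The minimum enclosing circle is determined by three boundary points: A_1, A_2, A_3.
Their circumcentre is (0, -8/15) with r² = 12769/225.
The farthest remaining point A_4 is at distance² 2929/225 ≤ 12769/225.
The points at distance exactly r from the centre are A_1, A_2, A_3 — 3 points.

3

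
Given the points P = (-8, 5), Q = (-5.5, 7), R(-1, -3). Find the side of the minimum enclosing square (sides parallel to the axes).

10

The bounding box has width 7 and height 10.
An axis-aligned square enclosing the set must have side ≥ max(width, height).
So the minimum side is max(7, 10) = 10.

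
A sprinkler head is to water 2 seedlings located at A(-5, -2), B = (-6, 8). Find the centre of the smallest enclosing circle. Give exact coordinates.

The smallest circle enclosing two points has them as diameter endpoints.
Centre = midpoint = (-5.5, 3); r² = |AB|²/4 = 101/4 = 25.25.
Centre = (-5.5, 3).

(-5.5, 3)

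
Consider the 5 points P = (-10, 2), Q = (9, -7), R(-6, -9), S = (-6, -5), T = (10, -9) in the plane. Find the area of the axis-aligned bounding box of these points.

x ranges over [-10, 10], width 20.
y ranges over [-9, 2], height 11.
Area = 20 × 11 = 220.

220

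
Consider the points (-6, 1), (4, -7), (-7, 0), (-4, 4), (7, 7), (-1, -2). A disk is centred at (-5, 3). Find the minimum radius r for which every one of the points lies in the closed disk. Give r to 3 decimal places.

The required radius is the distance from (-5, 3) to the farthest point.
Squared distances: 5, 181, 13, 2, 160, 41.
Maximum is 181, attained at (4, -7).
r = √181 ≈ 13.454.

13.454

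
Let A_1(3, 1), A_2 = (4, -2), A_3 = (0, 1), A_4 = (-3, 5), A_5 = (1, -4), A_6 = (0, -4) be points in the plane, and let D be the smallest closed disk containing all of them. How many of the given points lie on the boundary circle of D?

A smallest enclosing disk is always determined by at most three of the input points on its boundary.
The minimum enclosing circle is determined by three boundary points: A_2, A_4, A_5.
Their circumcentre is (-0.1, 0.9) with r² = 25.22.
The farthest remaining point A_6 is at distance² 24.02 ≤ 25.22.
The points at distance exactly r from the centre are A_2, A_4, A_5 — 3 points.

3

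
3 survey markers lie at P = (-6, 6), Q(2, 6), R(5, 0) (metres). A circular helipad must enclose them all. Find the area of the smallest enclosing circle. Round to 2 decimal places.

123.31

Side lengths²: PQ² = 64, PR² = 157, QR² = 45.
Since PR² = 157 ≥ 64 + 45 = 109, the angle opposite PR is not acute, so the smallest enclosing circle has PR as diameter.
Centre = midpoint of PR = (-0.5, 3), r² = 157/4 = 39.25.
Area = π·r² = π·39.25 ≈ 123.31.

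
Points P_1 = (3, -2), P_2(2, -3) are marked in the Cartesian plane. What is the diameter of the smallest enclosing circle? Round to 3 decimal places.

1.414

The smallest circle enclosing two points has them as diameter endpoints.
Centre = midpoint = (2.5, -2.5); r² = |P_1P_2|²/4 = 2/4 = 0.5.
Diameter = 2r = 2√(0.5) ≈ 1.414.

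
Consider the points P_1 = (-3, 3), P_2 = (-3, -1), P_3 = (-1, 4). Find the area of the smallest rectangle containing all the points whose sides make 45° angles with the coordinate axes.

In coordinates u = x + y, v = x − y the rectangle is axis-aligned; the map (x,y)→(u,v) scales areas by 2.
u-values: 0, -4, 3; range = 3 − (-4) = 7.
v-values: -6, -2, -5; range = -2 − (-6) = 4.
Area = (7 × 4) / 2 = 14.

14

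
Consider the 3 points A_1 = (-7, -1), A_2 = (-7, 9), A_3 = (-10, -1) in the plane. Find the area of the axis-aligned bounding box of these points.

30

x ranges over [-10, -7], width 3.
y ranges over [-1, 9], height 10.
Area = 3 × 10 = 30.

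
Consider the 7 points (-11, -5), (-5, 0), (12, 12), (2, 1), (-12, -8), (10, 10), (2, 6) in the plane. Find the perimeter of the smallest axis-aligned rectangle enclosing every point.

88

Width = max x − min x = 12 − (-12) = 24.
Height = max y − min y = 12 − (-8) = 20.
Perimeter = 2(24 + 20) = 88.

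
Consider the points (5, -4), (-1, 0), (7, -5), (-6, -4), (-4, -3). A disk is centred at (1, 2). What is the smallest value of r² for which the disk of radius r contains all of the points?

The required radius is the distance from (1, 2) to the farthest point.
Squared distances: 52, 8, 85, 85, 50.
Maximum is 85, attained at (7, -5).

85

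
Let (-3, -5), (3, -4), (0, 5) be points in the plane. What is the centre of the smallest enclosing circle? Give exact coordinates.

(-27/38, -9/38)

Call the three points A, B, C in the order given.
Side lengths²: AB² = 37, AC² = 109, BC² = 90.
Since AC² = 109 < 90 + 37 = 127, the triangle is acute, so the smallest enclosing circle is the circumcircle.
Circumcentre = (-27/38, -9/38), r² = 20165/722.
Centre = (-27/38, -9/38).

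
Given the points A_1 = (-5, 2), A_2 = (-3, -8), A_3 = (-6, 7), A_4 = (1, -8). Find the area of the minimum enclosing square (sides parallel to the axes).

225

The bounding box has width 7 and height 15.
An axis-aligned square enclosing the set must have side ≥ max(width, height).
So the minimum side is max(7, 15) = 15.
Area = 15² = 225.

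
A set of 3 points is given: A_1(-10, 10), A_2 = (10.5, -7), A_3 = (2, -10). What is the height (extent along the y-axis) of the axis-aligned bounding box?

20

max y = 10, min y = -10, so height = 20.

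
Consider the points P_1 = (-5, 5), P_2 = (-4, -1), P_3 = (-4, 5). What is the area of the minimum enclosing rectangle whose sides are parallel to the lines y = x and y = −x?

In coordinates u = x + y, v = x − y the rectangle is axis-aligned; the map (x,y)→(u,v) scales areas by 2.
u-values: 0, -5, 1; range = 1 − (-5) = 6.
v-values: -10, -3, -9; range = -3 − (-10) = 7.
Area = (6 × 7) / 2 = 21.

21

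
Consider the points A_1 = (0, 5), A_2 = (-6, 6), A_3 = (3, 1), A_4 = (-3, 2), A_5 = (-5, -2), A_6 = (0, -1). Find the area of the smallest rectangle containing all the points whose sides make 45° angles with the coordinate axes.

In coordinates u = x + y, v = x − y the rectangle is axis-aligned; the map (x,y)→(u,v) scales areas by 2.
u-values: 5, 0, 4, -1, -7, -1; range = 5 − (-7) = 12.
v-values: -5, -12, 2, -5, -3, 1; range = 2 − (-12) = 14.
Area = (12 × 14) / 2 = 84.

84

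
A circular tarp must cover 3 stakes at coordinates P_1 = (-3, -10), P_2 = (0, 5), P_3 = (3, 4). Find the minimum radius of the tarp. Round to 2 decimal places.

Side lengths²: P_1P_2² = 234, P_1P_3² = 232, P_2P_3² = 10.
Since P_1P_2² = 234 < 232 + 10 = 242, the triangle is acute, so the smallest enclosing circle is the circumcircle.
Circumcentre = (-0.875, -2.625), r² = 58.90625.
r = √(58.90625) ≈ 7.68.

7.68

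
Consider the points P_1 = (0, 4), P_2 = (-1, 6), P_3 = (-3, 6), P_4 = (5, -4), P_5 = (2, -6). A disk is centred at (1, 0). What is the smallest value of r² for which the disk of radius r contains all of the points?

The required radius is the distance from (1, 0) to the farthest point.
Squared distances: 17, 40, 52, 32, 37.
Maximum is 52, attained at P_3.

52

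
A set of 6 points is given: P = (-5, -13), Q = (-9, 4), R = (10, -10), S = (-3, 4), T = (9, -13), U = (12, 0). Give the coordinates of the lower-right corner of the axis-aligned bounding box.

(12, -13)

x-range [-9, 12], y-range [-13, 4].
The lower-right corner is (12, -13).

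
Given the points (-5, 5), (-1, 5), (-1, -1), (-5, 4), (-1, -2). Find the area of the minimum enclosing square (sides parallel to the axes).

The bounding box has width 4 and height 7.
An axis-aligned square enclosing the set must have side ≥ max(width, height).
So the minimum side is max(4, 7) = 7.
Area = 7² = 49.

49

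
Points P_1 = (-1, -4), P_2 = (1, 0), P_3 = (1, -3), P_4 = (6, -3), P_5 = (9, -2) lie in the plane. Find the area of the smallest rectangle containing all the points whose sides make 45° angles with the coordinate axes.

In coordinates u = x + y, v = x − y the rectangle is axis-aligned; the map (x,y)→(u,v) scales areas by 2.
u-values: -5, 1, -2, 3, 7; range = 7 − (-5) = 12.
v-values: 3, 1, 4, 9, 11; range = 11 − 1 = 10.
Area = (12 × 10) / 2 = 60.

60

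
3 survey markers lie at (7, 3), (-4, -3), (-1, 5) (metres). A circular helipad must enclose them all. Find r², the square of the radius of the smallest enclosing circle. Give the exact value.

39.25

Call the three points A, B, C in the order given.
Side lengths²: AB² = 157, AC² = 68, BC² = 73.
Since AB² = 157 ≥ 73 + 68 = 141, the angle opposite AB is not acute, so the smallest enclosing circle has AB as diameter.
Centre = midpoint of AB = (1.5, 0), r² = 157/4 = 39.25.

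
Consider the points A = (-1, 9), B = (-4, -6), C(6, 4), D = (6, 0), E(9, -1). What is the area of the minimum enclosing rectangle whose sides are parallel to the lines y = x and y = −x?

200

In coordinates u = x + y, v = x − y the rectangle is axis-aligned; the map (x,y)→(u,v) scales areas by 2.
u-values: 8, -10, 10, 6, 8; range = 10 − (-10) = 20.
v-values: -10, 2, 2, 6, 10; range = 10 − (-10) = 20.
Area = (20 × 20) / 2 = 200.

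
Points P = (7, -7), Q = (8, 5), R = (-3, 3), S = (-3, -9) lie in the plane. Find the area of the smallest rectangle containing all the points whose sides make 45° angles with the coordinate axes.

250

In coordinates u = x + y, v = x − y the rectangle is axis-aligned; the map (x,y)→(u,v) scales areas by 2.
u-values: 0, 13, 0, -12; range = 13 − (-12) = 25.
v-values: 14, 3, -6, 6; range = 14 − (-6) = 20.
Area = (25 × 20) / 2 = 250.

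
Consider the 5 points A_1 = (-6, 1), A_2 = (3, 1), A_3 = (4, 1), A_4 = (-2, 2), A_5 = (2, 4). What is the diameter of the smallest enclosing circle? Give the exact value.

By Welzl's lemma the MEC is supported by two points (diametrically opposite) or three points (on a circumcircle).
The farthest pair is A_1–A_3 with squared distance 100. The circle on this segment as diameter has centre (-1, 1) and r² = 100/4 = 25.
Check A_2: distance² to centre = 16 ≤ 25, so it lies inside.
All remaining points lie in this disk, and no smaller disk contains both endpoints, so this is the minimum enclosing circle.
Diameter = 2r = 2√25 = 10.

10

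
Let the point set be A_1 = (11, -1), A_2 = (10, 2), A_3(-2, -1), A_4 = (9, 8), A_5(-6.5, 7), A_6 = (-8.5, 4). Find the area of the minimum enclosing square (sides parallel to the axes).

The bounding box has width 19.5 and height 9.
An axis-aligned square enclosing the set must have side ≥ max(width, height).
So the minimum side is max(19.5, 9) = 19.5.
Area = 19.5² = 380.25.

380.25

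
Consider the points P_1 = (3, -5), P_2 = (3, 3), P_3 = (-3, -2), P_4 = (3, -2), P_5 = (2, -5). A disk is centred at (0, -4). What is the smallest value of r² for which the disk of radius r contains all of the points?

58

The required radius is the distance from (0, -4) to the farthest point.
Squared distances: 10, 58, 13, 13, 5.
Maximum is 58, attained at P_2.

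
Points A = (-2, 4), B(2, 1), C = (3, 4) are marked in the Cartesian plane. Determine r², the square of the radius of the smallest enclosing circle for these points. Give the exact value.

125/18

Side lengths²: AB² = 25, AC² = 25, BC² = 10.
Since AC² = 25 < 25 + 10 = 35, the triangle is acute, so the smallest enclosing circle is the circumcircle.
Circumcentre = (0.5, 19/6), r² = 125/18.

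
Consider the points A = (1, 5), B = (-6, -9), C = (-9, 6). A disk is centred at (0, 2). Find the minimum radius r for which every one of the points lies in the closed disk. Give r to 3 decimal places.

The required radius is the distance from (0, 2) to the farthest point.
Squared distances: 10, 157, 97.
Maximum is 157, attained at B.
r = √157 ≈ 12.530.

12.530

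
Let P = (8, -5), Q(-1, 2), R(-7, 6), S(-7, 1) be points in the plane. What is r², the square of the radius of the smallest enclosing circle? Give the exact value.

86.5

A smallest enclosing disk is always determined by at most three of the input points on its boundary.
The farthest pair is P–R with squared distance 346. The circle on this segment as diameter has centre (0.5, 0.5) and r² = 346/4 = 86.5.
Check Q: distance² to centre = 4.5 ≤ 86.5, so it lies inside.
All remaining points lie in this disk, and no smaller disk contains both endpoints, so this is the minimum enclosing circle.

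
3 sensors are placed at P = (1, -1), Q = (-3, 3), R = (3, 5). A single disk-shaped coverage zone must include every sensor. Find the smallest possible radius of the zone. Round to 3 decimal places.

Side lengths²: PQ² = 32, PR² = 40, QR² = 40.
Since QR² = 40 < 40 + 32 = 72, the triangle is acute, so the smallest enclosing circle is the circumcircle.
Circumcentre = (0.5, 2.5), r² = 12.5.
r = √(12.5) ≈ 3.536.

3.536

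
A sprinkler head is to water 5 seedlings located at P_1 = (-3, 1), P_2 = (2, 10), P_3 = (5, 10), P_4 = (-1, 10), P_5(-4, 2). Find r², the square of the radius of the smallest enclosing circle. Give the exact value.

A smallest enclosing disk is always determined by at most three of the input points on its boundary.
The minimum enclosing circle is determined by three boundary points: P_1, P_3, P_5.
Their circumcentre is (25/34, 195/34) with r² = 21025/578.
The farthest remaining point P_4 is at distance² 12253/578 ≤ 21025/578.

21025/578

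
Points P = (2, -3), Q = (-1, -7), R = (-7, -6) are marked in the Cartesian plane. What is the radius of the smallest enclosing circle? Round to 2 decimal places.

4.74

Side lengths²: PQ² = 25, PR² = 90, QR² = 37.
Since PR² = 90 ≥ 37 + 25 = 62, the angle opposite PR is not acute, so the smallest enclosing circle has PR as diameter.
Centre = midpoint of PR = (-2.5, -4.5), r² = 90/4 = 22.5.
r = √(22.5) ≈ 4.74.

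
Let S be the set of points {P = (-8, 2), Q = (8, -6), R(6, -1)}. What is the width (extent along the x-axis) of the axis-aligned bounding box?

16

max x = 8, min x = -8, so width = 16.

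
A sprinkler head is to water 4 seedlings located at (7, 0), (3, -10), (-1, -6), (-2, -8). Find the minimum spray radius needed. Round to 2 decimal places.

By Welzl's lemma the MEC is supported by two points (diametrically opposite) or three points (on a circumcircle).
The farthest pair is (7, 0)–(-2, -8) with squared distance 145. The circle on this segment as diameter has centre (2.5, -4) and r² = 145/4 = 36.25.
Check (3, -10): distance² to centre = 36.25 ≤ 36.25, so it lies inside.
All remaining points lie in this disk, and no smaller disk contains both endpoints, so this is the minimum enclosing circle.
r = √(36.25) ≈ 6.02.

6.02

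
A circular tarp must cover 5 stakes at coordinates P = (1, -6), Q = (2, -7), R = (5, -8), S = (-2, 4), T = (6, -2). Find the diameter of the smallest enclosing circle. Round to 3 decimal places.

13.892

The minimum enclosing circle of a finite set is fixed by two of the points (as a diameter) or three (as a circumcircle).
The farthest pair is R–S with squared distance 193. The circle on this segment as diameter has centre (1.5, -2) and r² = 193/4 = 48.25.
Check P: distance² to centre = 16.25 ≤ 48.25, so it lies inside.
All remaining points lie in this disk, and no smaller disk contains both endpoints, so this is the minimum enclosing circle.
Diameter = 2r = 2√(48.25) ≈ 13.892.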